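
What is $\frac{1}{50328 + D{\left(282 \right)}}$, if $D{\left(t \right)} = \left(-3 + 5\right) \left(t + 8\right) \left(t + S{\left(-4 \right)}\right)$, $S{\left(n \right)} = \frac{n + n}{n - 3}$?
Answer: $\frac{7}{1501856} \approx 4.6609 \cdot 10^{-6}$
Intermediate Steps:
$S{\left(n \right)} = \frac{2 n}{-3 + n}$
$D{\left(t \right)} = 2 \left(8 + t\right) \left(\frac{8}{7} + t\right)$ ($D{\left(t \right)} = \left(-3 + 5\right) \left(t + 8\right) \left(t + 2 \left(-4\right) \frac{1}{-3 - 4}\right) = 2 \left(8 + t\right) \left(t + 2 \left(-4\right) \frac{1}{-7}\right) = 2 \left(8 + t\right) \left(t + 2 \left(-4\right) \left(- \frac{1}{7}\right)\right) = 2 \left(8 + t\right) \left(t + \frac{8}{7}\right) = 2 \left(8 + t\right) \left(\frac{8}{7} + t\right)$)
$\frac{1}{50328 + D{\left(282 \right)}} = \frac{1}{50328 + \left(\frac{128}{7} + 2 \cdot 282^{2} + \frac{128}{7} \cdot 282\right)} = \frac{1}{50328 + \left(\frac{128}{7} + 2 \cdot 79524 + \frac{36096}{7}\right)} = \frac{1}{50328 + \left(\frac{128}{7} + 159048 + \frac{36096}{7}\right)} = \frac{1}{50328 + \frac{1149560}{7}} = \frac{1}{\frac{1501856}{7}} = \frac{7}{1501856}$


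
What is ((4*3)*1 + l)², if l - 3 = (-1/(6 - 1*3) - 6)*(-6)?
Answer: 2809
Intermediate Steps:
l = 41 (l = 3 + (-1/(6 - 1*3) - 6)*(-6) = 3 + (-1/(6 - 3) - 6)*(-6) = 3 + (-1/3 - 6)*(-6) = 3 + ((⅓)*(-1) - 6)*(-6) = 3 + (-⅓ - 6)*(-6) = 3 - 19/3*(-6) = 3 + 38 = 41)
((4*3)*1 + l)² = ((4*3)*1 + 41)² = (12*1 + 41)² = (12 + 41)² = 53² = 2809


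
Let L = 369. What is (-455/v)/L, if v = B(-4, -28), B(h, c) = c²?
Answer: -65/41328 ≈ -0.0015728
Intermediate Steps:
v = 784 (v = (-28)² = 784)
(-455/v)/L = -455/784/369 = -455*1/784*(1/369) = -65/112*1/369 = -65/41328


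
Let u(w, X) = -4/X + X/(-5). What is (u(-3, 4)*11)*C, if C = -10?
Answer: 198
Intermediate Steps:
u(w, X) = -4/X - X/5 (u(w, X) = -4/X + X*(-1/5) = -4/X - X/5)
(u(-3, 4)*11)*C = ((-4/4 - 1/5*4)*11)*(-10) = ((-4*1/4 - 4/5)*11)*(-10) = ((-1 - 4/5)*11)*(-10) = -9/5*11*(-10) = -99/5*(-10) = 198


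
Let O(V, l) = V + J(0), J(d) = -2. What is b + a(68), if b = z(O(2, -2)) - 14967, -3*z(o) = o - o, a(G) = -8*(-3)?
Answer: -14943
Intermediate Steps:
a(G) = 24
O(V, l) = -2 + V (O(V, l) = V - 2 = -2 + V)
z(o) = 0 (z(o) = -(o - o)/3 = -⅓*0 = 0)
b = -14967 (b = 0 - 14967 = -14967)
b + a(68) = -14967 + 24 = -14943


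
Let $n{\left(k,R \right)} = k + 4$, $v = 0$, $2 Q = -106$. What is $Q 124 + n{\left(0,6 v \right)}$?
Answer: $-6568$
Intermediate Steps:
$Q = -53$ ($Q = \frac{1}{2} \left(-106\right) = -53$)
$n{\left(k,R \right)} = 4 + k$
$Q 124 + n{\left(0,6 v \right)} = \left(-53\right) 124 + \left(4 + 0\right) = -6572 + 4 = -6568$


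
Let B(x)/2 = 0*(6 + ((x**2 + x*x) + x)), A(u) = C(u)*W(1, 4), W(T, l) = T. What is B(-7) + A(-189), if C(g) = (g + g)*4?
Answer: -1512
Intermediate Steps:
C(g) = 8*g (C(g) = (2*g)*4 = 8*g)
A(u) = 8*u (A(u) = (8*u)*1 = 8*u)
B(x) = 0 (B(x) = 2*(0*(6 + ((x**2 + x*x) + x))) = 2*(0*(6 + ((x**2 + x**2) + x))) = 2*(0*(6 + (2*x**2 + x))) = 2*(0*(6 + (x + 2*x**2))) = 2*(0*(6 + x + 2*x**2)) = 2*0 = 0)
B(-7) + A(-189) = 0 + 8*(-189) = 0 - 1512 = -1512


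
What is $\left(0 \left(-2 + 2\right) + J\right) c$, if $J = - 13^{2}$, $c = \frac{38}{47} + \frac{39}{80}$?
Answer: $- \frac{823537}{3760} \approx -219.03$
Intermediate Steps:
$c = \frac{4873}{3760}$ ($c = 38 \cdot \frac{1}{47} + 39 \cdot \frac{1}{80} = \frac{38}{47} + \frac{39}{80} = \frac{4873}{3760} \approx 1.296$)
$J = -169$ ($J = \left(-1\right) 169 = -169$)
$\left(0 \left(-2 + 2\right) + J\right) c = \left(0 \left(-2 + 2\right) - 169\right) \frac{4873}{3760} = \left(0 \cdot 0 - 169\right) \frac{4873}{3760} = \left(0 - 169\right) \frac{4873}{3760} = \left(-169\right) \frac{4873}{3760} = - \frac{823537}{3760}$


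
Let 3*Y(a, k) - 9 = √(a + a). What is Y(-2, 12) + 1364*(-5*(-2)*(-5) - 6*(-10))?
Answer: 13643 + 2*I/3 ≈ 13643.0 + 0.66667*I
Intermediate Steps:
Y(a, k) = 3 + √2*√a/3 (Y(a, k) = 3 + √(a + a)/3 = 3 + √(2*a)/3 = 3 + (√2*√a)/3 = 3 + √2*√a/3)
Y(-2, 12) + 1364*(-5*(-2)*(-5) - 6*(-10)) = (3 + √2*√(-2)/3) + 1364*(-5*(-2)*(-5) - 6*(-10)) = (3 + √2*(I*√2)/3) + 1364*(10*(-5) + 60) = (3 + 2*I/3) + 1364*(-50 + 60) = (3 + 2*I/3) + 1364*10 = (3 + 2*I/3) + 13640 = 13643 + 2*I/3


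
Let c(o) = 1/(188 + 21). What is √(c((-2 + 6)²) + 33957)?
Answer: √1483275926/209 ≈ 184.27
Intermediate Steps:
c(o) = 1/209
√(c((-2 + 6)²) + 33957) = √(1/209 + 33957) = √(7097014/209) = √1483275926/209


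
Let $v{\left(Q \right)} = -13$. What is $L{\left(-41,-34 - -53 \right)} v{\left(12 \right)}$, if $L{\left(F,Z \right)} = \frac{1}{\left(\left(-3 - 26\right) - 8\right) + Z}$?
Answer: $\frac{13}{18} \approx 0.72222$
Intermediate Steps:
$L{\left(F,Z \right)} = \frac{1}{-37 + Z}$ ($L{\left(F,Z \right)} = \frac{1}{\left(-29 - 8\right) + Z} = \frac{1}{-37 + Z}$)
$L{\left(-41,-34 - -53 \right)} v{\left(12 \right)} = \frac{1}{-37 - -19} \left(-13\right) = \frac{1}{-37 + \left(-34 + 53\right)} \left(-13\right) = \frac{1}{-37 + 19} \left(-13\right) = \frac{1}{-18} \left(-13\right) = \left(- \frac{1}{18}\right) \left(-13\right) = \frac{13}{18}$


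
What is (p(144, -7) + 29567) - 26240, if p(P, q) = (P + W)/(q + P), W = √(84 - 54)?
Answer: 455943/137 + √30/137 ≈ 3328.1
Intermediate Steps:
W = √30 ≈ 5.4772
p(P, q) = (P + √30)/(P + q) (p(P, q) = (P + √30)/(q + P) = (P + √30)/(P + q))
(p(144, -7) + 29567) - 26240 = ((144 + √30)/(144 - 7) + 29567) - 26240 = ((144 + √30)/137 + 29567) - 26240 = ((144/137 + √30/137) + 29567) - 26240 = (4050823/137 + √30/137) - 26240 = 455943/137 + √30/137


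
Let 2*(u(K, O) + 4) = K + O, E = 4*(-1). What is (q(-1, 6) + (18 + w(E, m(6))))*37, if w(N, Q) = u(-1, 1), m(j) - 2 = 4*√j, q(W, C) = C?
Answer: 740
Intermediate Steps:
E = -4
m(j) = 2 + 4*√j
u(K, O) = -4 + K/2 + O/2 (u(K, O) = -4 + (K + O)/2 = -4 + (K/2 + O/2) = -4 + K/2 + O/2)
w(N, Q) = -4 (w(N, Q) = -4 + (½)*(-1) + (½)*1 = -4 - ½ + ½ = -4)
(q(-1, 6) + (18 + w(E, m(6))))*37 = (6 + (18 - 4))*37 = (6 + 14)*37 = 20*37 = 740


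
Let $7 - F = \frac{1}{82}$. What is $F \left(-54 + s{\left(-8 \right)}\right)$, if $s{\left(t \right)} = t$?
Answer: $- \frac{17763}{41} \approx -433.24$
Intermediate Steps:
$F = \frac{573}{82}$ ($F = 7 - \frac{1}{82} = \frac{573}{82} \approx 6.9878$)
$F \left(-54 + s{\left(-8 \right)}\right) = \frac{573 \left(-54 - 8\right)}{82} = \frac{573}{82} \left(-62\right) = - \frac{17763}{41}$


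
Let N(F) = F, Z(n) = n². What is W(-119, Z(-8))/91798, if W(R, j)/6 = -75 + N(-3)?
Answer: -234/45899 ≈ -0.0050981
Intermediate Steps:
W(R, j) = -468 (W(R, j) = 6*(-75 - 3) = 6*(-78) = -468)
W(-119, Z(-8))/91798 = -468/91798 = -468*1/91798 = -234/45899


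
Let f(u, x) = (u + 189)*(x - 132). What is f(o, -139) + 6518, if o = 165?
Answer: -89416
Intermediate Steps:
f(u, x) = (-132 + x)*(189 + u) (f(u, x) = (189 + u)*(-132 + x) = (-132 + x)*(189 + u))
f(o, -139) + 6518 = (-24948 - 132*165 + 189*(-139) + 165*(-139)) + 6518 = (-24948 - 21780 - 26271 - 22935) + 6518 = -95934 + 6518 = -89416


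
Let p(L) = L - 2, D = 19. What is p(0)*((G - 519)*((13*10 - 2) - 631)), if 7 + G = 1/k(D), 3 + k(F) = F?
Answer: -4232745/8 ≈ -5.2909e+5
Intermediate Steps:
k(F) = -3 + F
G = -111/16 (G = -7 + 1/(-3 + 19) = -7 + 1/16 = -111/16 ≈ -6.9375)
p(L) = -2 + L
p(0)*((G - 519)*((13*10 - 2) - 631)) = (-2 + 0)*((-111/16 - 519)*((13*10 - 2) - 631)) = -(-8415)*((130 - 2) - 631)/8 = -(-8415)*(128 - 631)/8 = -(-8415)*(-503)/8 = -2*4232745/16 = -4232745/8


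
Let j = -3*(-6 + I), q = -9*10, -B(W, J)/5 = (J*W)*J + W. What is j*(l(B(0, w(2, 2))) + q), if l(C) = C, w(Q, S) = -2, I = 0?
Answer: -1620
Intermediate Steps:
B(W, J) = -5*W - 5*W*J² (B(W, J) = -5*((J*W)*J + W) = -5*(W*J² + W) = -5*(W + W*J²) = -5*W - 5*W*J²)
q = -90
j = 18 (j = -3*(-6 + 0) = -3*(-6) = 18)
j*(l(B(0, w(2, 2))) + q) = 18*(-5*0*(1 + (-2)²) - 90) = 18*(-5*0*(1 + 4) - 90) = 18*(-5*0*5 - 90) = 18*(0 - 90) = 18*(-90) = -1620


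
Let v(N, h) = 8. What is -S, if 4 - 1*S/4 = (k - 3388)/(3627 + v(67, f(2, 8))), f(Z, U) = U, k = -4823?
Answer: -91004/3635 ≈ -25.035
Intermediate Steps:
S = 91004/3635 (S = 16 - 4*(-4823 - 3388)/(3627 + 8) = 16 - (-32844)/3635 = 16 - 4*(-8211/3635) = 16 + 32844/3635 = 91004/3635 ≈ 25.035)
-S = -1*91004/3635 = -91004/3635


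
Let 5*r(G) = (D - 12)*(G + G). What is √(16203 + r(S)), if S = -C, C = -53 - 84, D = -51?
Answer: √318765/5 ≈ 112.92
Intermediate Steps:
C = -137
S = 137 (S = -1*(-137) = 137)
r(G) = -126*G/5 (r(G) = ((-51 - 12)*(G + G))/5 = (-126*G)/5 = -126*G/5)
√(16203 + r(S)) = √(16203 - 126/5*137) = √(16203 - 17262/5) = √(63753/5) = √318765/5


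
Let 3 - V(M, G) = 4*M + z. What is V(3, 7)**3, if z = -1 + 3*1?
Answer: -1331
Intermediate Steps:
z = 2 (z = -1 + 3 = 2)
V(M, G) = 1 - 4*M (V(M, G) = 3 - (4*M + 2) = 3 - (2 + 4*M) = 3 + (-2 - 4*M) = 1 - 4*M)
V(3, 7)**3 = (1 - 4*3)**3 = (1 - 12)**3 = (-11)**3 = -1331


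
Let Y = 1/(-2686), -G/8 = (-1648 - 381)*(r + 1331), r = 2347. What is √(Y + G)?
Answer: √430720731313730/2686 ≈ 7726.7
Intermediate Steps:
G = 59701296 (G = -8*(-1648 - 381)*(2347 + 1331) = -(-16232)*3678 = -8*(-7462662) = 59701296)
Y = -1/2686 ≈ -0.00037230
√(Y + G) = √(-1/2686 + 59701296) = √(160357681055/2686) = √430720731313730/2686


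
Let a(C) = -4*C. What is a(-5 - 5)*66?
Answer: 2640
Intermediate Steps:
a(-5 - 5)*66 = -4*(-5 - 5)*66 = -4*(-10)*66 = 40*66 = 2640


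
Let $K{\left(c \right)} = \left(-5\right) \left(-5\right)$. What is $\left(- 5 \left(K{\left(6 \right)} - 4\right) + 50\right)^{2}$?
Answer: $3025$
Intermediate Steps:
$K{\left(c \right)} = 25$
$\left(- 5 \left(K{\left(6 \right)} - 4\right) + 50\right)^{2} = \left(- 5 \left(25 - 4\right) + 50\right)^{2} = \left(\left(-5\right) 21 + 50\right)^{2} = \left(-105 + 50\right)^{2} = \left(-55\right)^{2} = 3025$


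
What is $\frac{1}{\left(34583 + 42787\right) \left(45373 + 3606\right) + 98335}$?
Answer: $\frac{1}{3789603565} \approx 2.6388 \cdot 10^{-10}$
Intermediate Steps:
$\frac{1}{\left(34583 + 42787\right) \left(45373 + 3606\right) + 98335} = \frac{1}{77370 \cdot 48979 + 98335} = \frac{1}{3789505230 + 98335} = \frac{1}{3789603565}$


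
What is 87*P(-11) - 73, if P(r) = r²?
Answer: 10454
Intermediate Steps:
87*P(-11) - 73 = 87*(-11)² - 73 = 87*121 - 73 = 10527 - 73 = 10454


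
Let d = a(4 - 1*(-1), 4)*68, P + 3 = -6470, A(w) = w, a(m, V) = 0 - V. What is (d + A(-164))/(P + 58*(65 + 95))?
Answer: -436/2807 ≈ -0.15533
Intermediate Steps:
a(m, V) = -V
P = -6473 (P = -3 - 6470 = -6473)
d = -272 (d = -1*4*68 = -4*68 = -272)
(d + A(-164))/(P + 58*(65 + 95)) = (-272 - 164)/(-6473 + 58*(65 + 95)) = -436/(-6473 + 58*160) = -436/(-6473 + 9280) = -436/2807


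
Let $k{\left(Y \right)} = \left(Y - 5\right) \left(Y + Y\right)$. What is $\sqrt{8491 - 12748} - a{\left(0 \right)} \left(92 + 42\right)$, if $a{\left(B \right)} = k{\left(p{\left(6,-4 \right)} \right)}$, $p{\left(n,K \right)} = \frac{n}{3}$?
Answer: $1608 + 3 i \sqrt{473} \approx 1608.0 + 65.246 i$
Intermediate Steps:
$p{\left(n,K \right)} = \frac{n}{3}$ ($p{\left(n,K \right)} = n \frac{1}{3} = \frac{n}{3}$)
$k{\left(Y \right)} = 2 Y \left(-5 + Y\right)$ ($k{\left(Y \right)} = \left(-5 + Y\right) 2 Y = 2 Y \left(-5 + Y\right)$)
$a{\left(B \right)} = -12$ ($a{\left(B \right)} = 2 \cdot \frac{1}{3} \cdot 6 \left(-5 + \frac{1}{3} \cdot 6\right) = 2 \cdot 2 \left(-5 + 2\right) = 2 \cdot 2 \left(-3\right) = -12$)
$\sqrt{8491 - 12748} - a{\left(0 \right)} \left(92 + 42\right) = \sqrt{8491 - 12748} - - 12 \left(92 + 42\right) = \sqrt{-4257} - \left(-12\right) 134 = 3 i \sqrt{473} - -1608 = 3 i \sqrt{473} + 1608 = 1608 + 3 i \sqrt{473}$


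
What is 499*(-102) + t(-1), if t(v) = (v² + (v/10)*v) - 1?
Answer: -508979/10 ≈ -50898.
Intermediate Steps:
t(v) = -1 + 11*v²/10 (t(v) = (v² + (v*(⅒))*v) - 1 = (v² + (v/10)*v) - 1 = (v² + v²/10) - 1 = 11*v²/10 - 1 = -1 + 11*v²/10)
499*(-102) + t(-1) = 499*(-102) + (-1 + (11/10)*(-1)²) = -50898 + (-1 + (11/10)*1) = -50898 + (-1 + 11/10) = -50898 + ⅒ = -508979/10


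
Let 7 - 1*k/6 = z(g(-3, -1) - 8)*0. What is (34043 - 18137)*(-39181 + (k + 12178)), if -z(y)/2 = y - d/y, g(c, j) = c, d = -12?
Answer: -428841666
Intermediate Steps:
z(y) = -24/y - 2*y (z(y) = -2*(y - (-12)/y) = -2*(y + 12/y) = -24/y - 2*y)
k = 42 (k = 42 - 6*(-24/(-3 - 8) - 2*(-3 - 8))*0 = 42 - 6*(-24/(-11) - 2*(-11))*0 = 42 - 6*(-24*(-1/11) + 22)*0 = 42 - 6*(24/11 + 22)*0 = 42 - 1596*0/11 = 42 - 6*0 = 42 + 0 = 42)
(34043 - 18137)*(-39181 + (k + 12178)) = (34043 - 18137)*(-39181 + (42 + 12178)) = 15906*(-39181 + 12220) = 15906*(-26961) = -428841666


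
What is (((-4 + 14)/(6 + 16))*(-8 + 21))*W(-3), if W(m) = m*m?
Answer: 585/11 ≈ 53.182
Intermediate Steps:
W(m) = m²
(((-4 + 14)/(6 + 16))*(-8 + 21))*W(-3) = (((-4 + 14)/(6 + 16))*(-8 + 21))*(-3)² = ((10/22)*13)*9 = ((10*(1/22))*13)*9 = ((5/11)*13)*9 = (65/11)*9 = 585/11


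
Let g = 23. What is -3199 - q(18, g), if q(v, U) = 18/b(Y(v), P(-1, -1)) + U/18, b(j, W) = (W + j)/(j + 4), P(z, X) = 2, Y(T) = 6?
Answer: -29005/9 ≈ -3222.8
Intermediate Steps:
b(j, W) = (W + j)/(4 + j)
q(v, U) = 45/2 + U/18 (q(v, U) = 18/(((2 + 6)/(4 + 6))) + U/18 = 18/((8/10)) + U*(1/18) = 18/(((⅒)*8)) + U/18 = 18/(⅘) + U/18 = 18*(5/4) + U/18 = 45/2 + U/18)
-3199 - q(18, g) = -3199 - (45/2 + (1/18)*23) = -3199 - (45/2 + 23/18) = -3199 - 1*214/9 = -3199 - 214/9 = -29005/9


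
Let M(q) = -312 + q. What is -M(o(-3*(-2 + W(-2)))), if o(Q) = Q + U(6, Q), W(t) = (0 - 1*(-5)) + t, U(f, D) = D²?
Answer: 306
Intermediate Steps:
W(t) = 5 + t (W(t) = (0 + 5) + t = 5 + t)
o(Q) = Q + Q²
-M(o(-3*(-2 + W(-2)))) = -(-312 + (-3*(-2 + (5 - 2)))*(1 - 3*(-2 + (5 - 2)))) = -(-312 + (-3*(-2 + 3))*(1 - 3*(-2 + 3))) = -(-312 + (-3*1)*(1 - 3*1)) = -(-312 - 3*(1 - 3)) = -(-312 - 3*(-2)) = -(-312 + 6) = -1*(-306) = 306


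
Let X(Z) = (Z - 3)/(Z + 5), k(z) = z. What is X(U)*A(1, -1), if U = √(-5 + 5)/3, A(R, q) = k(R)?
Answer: -⅗ ≈ -0.60000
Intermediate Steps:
A(R, q) = R
U = 0 (U = √0*(⅓) = 0*(⅓) = 0)
X(Z) = (-3 + Z)/(5 + Z)
X(U)*A(1, -1) = ((-3 + 0)/(5 + 0))*1 = (-3/5)*1 = ((⅕)*(-3))*1 = -⅗*1 = -⅗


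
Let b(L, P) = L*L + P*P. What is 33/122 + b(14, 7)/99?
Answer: 33157/12078 ≈ 2.7452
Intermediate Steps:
b(L, P) = L² + P²
33/122 + b(14, 7)/99 = 33/122 + (14² + 7²)/99 = 33*(1/122) + (196 + 49)*(1/99) = 33/122 + 245*(1/99) = 33/122 + 245/99 = 33157/12078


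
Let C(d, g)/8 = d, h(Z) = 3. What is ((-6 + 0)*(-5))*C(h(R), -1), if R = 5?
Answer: 720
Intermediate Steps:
C(d, g) = 8*d
((-6 + 0)*(-5))*C(h(R), -1) = ((-6 + 0)*(-5))*(8*3) = -6*(-5)*24 = 30*24 = 720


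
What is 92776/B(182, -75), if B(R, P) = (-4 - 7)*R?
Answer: -46388/1001 ≈ -46.342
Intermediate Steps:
B(R, P) = -11*R
92776/B(182, -75) = 92776/((-11*182)) = 92776/(-2002) = 92776*(-1/2002) = -46388/1001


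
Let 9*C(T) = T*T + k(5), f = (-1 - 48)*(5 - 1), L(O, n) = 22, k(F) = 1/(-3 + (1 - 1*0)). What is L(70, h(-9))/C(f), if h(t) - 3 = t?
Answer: 396/76831 ≈ 0.0051542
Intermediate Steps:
h(t) = 3 + t
k(F) = -½ (k(F) = 1/(-3 + (1 + 0)) = 1/(-3 + 1) = 1/(-2) = -½)
f = -196 (f = -49*4 = -196)
C(T) = -1/18 + T²/9 (C(T) = (T*T - ½)/9 = (T² - ½)/9 = (-½ + T²)/9 = -1/18 + T²/9)
L(70, h(-9))/C(f) = 22/(-1/18 + (⅑)*(-196)²) = 22/(-1/18 + (⅑)*38416) = 22/(-1/18 + 38416/9) = 22/(76831/18) = 22*(18/76831) = 396/76831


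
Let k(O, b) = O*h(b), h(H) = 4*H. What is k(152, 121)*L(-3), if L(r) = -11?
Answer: -809248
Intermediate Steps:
k(O, b) = 4*O*b (k(O, b) = O*(4*b) = 4*O*b)
k(152, 121)*L(-3) = (4*152*121)*(-11) = 73568*(-11) = -809248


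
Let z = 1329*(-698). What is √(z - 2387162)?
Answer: 2*I*√828701 ≈ 1820.7*I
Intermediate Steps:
z = -927642
√(z - 2387162) = √(-927642 - 2387162) = √(-3314804) = 2*I*√828701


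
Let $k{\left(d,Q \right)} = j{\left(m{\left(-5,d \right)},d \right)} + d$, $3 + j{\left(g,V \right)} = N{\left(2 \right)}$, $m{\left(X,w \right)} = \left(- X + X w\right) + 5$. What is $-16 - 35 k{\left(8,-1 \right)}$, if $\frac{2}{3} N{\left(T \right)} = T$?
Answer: $-296$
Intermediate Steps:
$m{\left(X,w \right)} = 5 - X + X w$
$N{\left(T \right)} = \frac{3 T}{2}$
$j{\left(g,V \right)} = 0$ ($j{\left(g,V \right)} = -3 + \frac{3}{2} \cdot 2 = -3 + 3 = 0$)
$k{\left(d,Q \right)} = d$ ($k{\left(d,Q \right)} = 0 + d = d$)
$-16 - 35 k{\left(8,-1 \right)} = -16 - 280 = -296$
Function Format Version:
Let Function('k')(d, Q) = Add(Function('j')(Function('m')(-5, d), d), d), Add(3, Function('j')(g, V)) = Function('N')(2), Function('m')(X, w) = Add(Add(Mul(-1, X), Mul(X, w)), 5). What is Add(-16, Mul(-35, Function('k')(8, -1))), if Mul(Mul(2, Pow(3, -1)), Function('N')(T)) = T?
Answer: -296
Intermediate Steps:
Function('m')(X, w) = Add(5, Mul(-1, X), Mul(X, w))
Function('N')(T) = Mul(Rational(3, 2), T)
Function('j')(g, V) = 0 (Function('j')(g, V) = Add(-3, Mul(Rational(3, 2), 2)) = Add(-3, 3) = 0)
Function('k')(d, Q) = d (Function('k')(d, Q) = Add(0, d) = d)
Add(-16, Mul(-35, Function('k')(8, -1))) = Add(-16, Mul(-35, 8)) = Add(-16, -280) = -296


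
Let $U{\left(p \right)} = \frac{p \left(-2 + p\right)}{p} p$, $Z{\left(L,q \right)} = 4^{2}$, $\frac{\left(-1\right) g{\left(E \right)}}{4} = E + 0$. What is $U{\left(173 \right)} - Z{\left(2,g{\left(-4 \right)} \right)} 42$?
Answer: $28911$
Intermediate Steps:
$g{\left(E \right)} = - 4 E$ ($g{\left(E \right)} = - 4 \left(E + 0\right) = - 4 E$)
$Z{\left(L,q \right)} = 16$
$U{\left(p \right)} = p \left(-2 + p\right)$ ($U{\left(p \right)} = \left(-2 + p\right) p = p \left(-2 + p\right)$)
$U{\left(173 \right)} - Z{\left(2,g{\left(-4 \right)} \right)} 42 = 173 \left(-2 + 173\right) - 16 \cdot 42 = 173 \cdot 171 - 672 = 29583 - 672 = 28911$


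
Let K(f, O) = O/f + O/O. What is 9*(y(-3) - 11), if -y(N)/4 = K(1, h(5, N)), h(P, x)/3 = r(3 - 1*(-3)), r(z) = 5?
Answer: -675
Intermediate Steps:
h(P, x) = 15 (h(P, x) = 3*5 = 15)
K(f, O) = 1 + O/f (K(f, O) = O/f + 1 = 1 + O/f)
y(N) = -64 (y(N) = -4*(15 + 1)/1 = -4*16 = -64)
9*(y(-3) - 11) = 9*(-64 - 11) = 9*(-75) = -675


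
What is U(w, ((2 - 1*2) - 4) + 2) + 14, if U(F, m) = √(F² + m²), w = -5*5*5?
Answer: 14 + √15629 ≈ 139.02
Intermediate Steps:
w = -125 (w = -25*5 = -125)
U(w, ((2 - 1*2) - 4) + 2) + 14 = √((-125)² + (((2 - 1*2) - 4) + 2)²) + 14 = √(15625 + (((2 - 2) - 4) + 2)²) + 14 = √(15625 + ((0 - 4) + 2)²) + 14 = √(15625 + (-4 + 2)²) + 14 = √(15625 + (-2)²) + 14 = √(15625 + 4) + 14 = √15629 + 14 = 14 + √15629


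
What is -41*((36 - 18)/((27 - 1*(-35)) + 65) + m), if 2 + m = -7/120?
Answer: 1197569/15240 ≈ 78.581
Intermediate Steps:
m = -247/120 (m = -2 - 7/120 = -247/120 ≈ -2.0583)
-41*((36 - 18)/((27 - 1*(-35)) + 65) + m) = -41*((36 - 18)/((27 - 1*(-35)) + 65) - 247/120) = -41*(18/((27 + 35) + 65) - 247/120) = -41*(18/(62 + 65) - 247/120) = -41*(18/127 - 247/120) = -41*(-29209/15240) = 1197569/15240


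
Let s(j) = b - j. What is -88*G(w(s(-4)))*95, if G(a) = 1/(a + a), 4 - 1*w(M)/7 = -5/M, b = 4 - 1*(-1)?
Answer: -37620/287 ≈ -131.08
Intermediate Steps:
b = 5 (b = 4 + 1 = 5)
s(j) = 5 - j
w(M) = 28 + 35/M (w(M) = 28 - (-35)/M = 28 + 35/M)
G(a) = 1/(2*a)
-88*G(w(s(-4)))*95 = -44/(28 + 35/(5 - 1*(-4)))*95 = -44/(28 + 35/(5 + 4))*95 = -44/(28 + 35/9)*95 = -44/287/9*95 = -44*9/287*95 = -88*9/574*95 = -396/287*95 = -37620/287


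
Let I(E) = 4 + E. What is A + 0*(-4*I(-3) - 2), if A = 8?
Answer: 8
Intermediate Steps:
A + 0*(-4*I(-3) - 2) = 8 + 0*(-4*(4 - 3) - 2) = 8 + 0*(-4*1 - 2) = 8 + 0*(-4 - 2) = 8 + 0*(-6) = 8 + 0 = 8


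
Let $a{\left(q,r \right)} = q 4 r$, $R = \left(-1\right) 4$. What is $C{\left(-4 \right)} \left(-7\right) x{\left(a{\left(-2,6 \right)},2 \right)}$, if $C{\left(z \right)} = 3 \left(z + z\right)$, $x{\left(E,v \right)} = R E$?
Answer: $32256$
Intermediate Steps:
$R = -4$
$a{\left(q,r \right)} = 4 q r$
$x{\left(E,v \right)} = - 4 E$
$C{\left(z \right)} = 6 z$ ($C{\left(z \right)} = 3 \cdot 2 z = 6 z$)
$C{\left(-4 \right)} \left(-7\right) x{\left(a{\left(-2,6 \right)},2 \right)} = 6 \left(-4\right) \left(-7\right) \left(- 4 \cdot 4 \left(-2\right) 6\right) = \left(-24\right) \left(-7\right) \left(\left(-4\right) \left(-48\right)\right) = 168 \cdot 192 = 32256$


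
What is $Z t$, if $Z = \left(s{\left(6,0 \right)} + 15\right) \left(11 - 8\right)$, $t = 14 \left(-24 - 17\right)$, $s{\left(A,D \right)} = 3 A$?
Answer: $-56826$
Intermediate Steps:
$t = -574$ ($t = 14 \left(-41\right) = -574$)
$Z = 99$ ($Z = \left(3 \cdot 6 + 15\right) \left(11 - 8\right) = \left(18 + 15\right) 3 = 33 \cdot 3 = 99$)
$Z t = 99 \left(-574\right) = -56826$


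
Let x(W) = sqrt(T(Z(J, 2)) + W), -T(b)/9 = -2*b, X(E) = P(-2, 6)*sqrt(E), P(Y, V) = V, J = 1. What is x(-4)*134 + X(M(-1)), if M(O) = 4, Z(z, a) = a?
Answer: 12 + 536*sqrt(2) ≈ 770.02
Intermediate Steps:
X(E) = 6*sqrt(E)
T(b) = 18*b (T(b) = -(-18)*b = 18*b)
x(W) = sqrt(36 + W) (x(W) = sqrt(18*2 + W) = sqrt(36 + W))
x(-4)*134 + X(M(-1)) = sqrt(36 - 4)*134 + 6*sqrt(4) = sqrt(32)*134 + 6*2 = (4*sqrt(2))*134 + 12 = 536*sqrt(2) + 12 = 12 + 536*sqrt(2)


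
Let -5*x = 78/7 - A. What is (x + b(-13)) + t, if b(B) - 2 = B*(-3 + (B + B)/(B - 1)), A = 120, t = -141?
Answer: -3583/35 ≈ -102.37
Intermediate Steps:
b(B) = 2 + B*(-3 + 2*B/(-1 + B)) (b(B) = 2 + B*(-3 + (B + B)/(B - 1)) = 2 + B*(-3 + (2*B)/(-1 + B)) = 2 + B*(-3 + 2*B/(-1 + B)))
x = 762/35 (x = -(78/7 - 1*120)/5 = -(78*(⅐) - 120)/5 = -(78/7 - 120)/5 = -⅕*(-762/7) = 762/35 ≈ 21.771)
(x + b(-13)) + t = (762/35 + (-2 - 1*(-13)² + 5*(-13))/(-1 - 13)) - 141 = (762/35 + (-2 - 1*169 - 65)/(-14)) - 141 = (762/35 - (-2 - 169 - 65)/14) - 141 = (762/35 - 1/14*(-236)) - 141 = (762/35 + 118/7) - 141 = 1352/35 - 141 = -3583/35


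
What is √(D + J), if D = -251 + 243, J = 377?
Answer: 3*√41 ≈ 19.209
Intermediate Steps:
D = -8
√(D + J) = √(-8 + 377) = √369 = 3*√41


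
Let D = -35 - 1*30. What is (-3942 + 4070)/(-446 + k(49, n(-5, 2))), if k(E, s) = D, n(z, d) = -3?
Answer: -128/511 ≈ -0.25049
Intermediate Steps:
D = -65 (D = -35 - 30 = -65)
k(E, s) = -65
(-3942 + 4070)/(-446 + k(49, n(-5, 2))) = (-3942 + 4070)/(-446 - 65) = 128/(-511) = 128*(-1/511) = -128/511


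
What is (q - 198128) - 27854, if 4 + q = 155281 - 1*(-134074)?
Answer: 63369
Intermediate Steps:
q = 289351 (q = -4 + (155281 - 1*(-134074)) = -4 + (155281 + 134074) = -4 + 289355 = 289351)
(q - 198128) - 27854 = (289351 - 198128) - 27854 = 91223 - 27854 = 63369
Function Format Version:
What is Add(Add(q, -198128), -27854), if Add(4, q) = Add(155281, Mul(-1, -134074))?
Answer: 63369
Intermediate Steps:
q = 289351 (q = Add(-4, Add(155281, Mul(-1, -134074))) = Add(-4, Add(155281, 134074)) = Add(-4, 289355) = 289351)
Add(Add(q, -198128), -27854) = Add(Add(289351, -198128), -27854) = Add(91223, -27854) = 63369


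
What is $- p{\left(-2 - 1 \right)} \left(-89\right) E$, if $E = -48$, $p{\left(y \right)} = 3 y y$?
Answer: $-115344$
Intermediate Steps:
$p{\left(y \right)} = 3 y^{2}$
$- p{\left(-2 - 1 \right)} \left(-89\right) E = - 3 \left(-2 - 1\right)^{2} \left(-89\right) \left(-48\right) = - 3 \left(-3\right)^{2} \left(-89\right) \left(-48\right) = - 3 \cdot 9 \left(-89\right) \left(-48\right) = - 27 \left(-89\right) \left(-48\right) = - \left(-2403\right) \left(-48\right) = \left(-1\right) 115344 = -115344$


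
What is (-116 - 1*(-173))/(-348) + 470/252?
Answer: 12433/7308 ≈ 1.7013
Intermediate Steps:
(-116 - 1*(-173))/(-348) + 470/252 = (-116 + 173)*(-1/348) + 470*(1/252) = 57*(-1/348) + 235/126 = -19/116 + 235/126 = 12433/7308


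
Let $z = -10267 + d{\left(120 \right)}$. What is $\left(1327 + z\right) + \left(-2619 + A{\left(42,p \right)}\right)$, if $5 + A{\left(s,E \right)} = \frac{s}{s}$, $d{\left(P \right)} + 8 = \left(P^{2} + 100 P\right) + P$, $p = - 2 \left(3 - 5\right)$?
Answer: $14949$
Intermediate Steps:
$p = 4$ ($p = \left(-2\right) \left(-2\right) = 4$)
$d{\left(P \right)} = -8 + P^{2} + 101 P$ ($d{\left(P \right)} = -8 + \left(\left(P^{2} + 100 P\right) + P\right) = -8 + \left(P^{2} + 101 P\right) = -8 + P^{2} + 101 P$)
$A{\left(s,E \right)} = -4$ ($A{\left(s,E \right)} = -5 + \frac{s}{s} = -5 + 1 = -4$)
$z = 16245$ ($z = -10267 + \left(-8 + 120^{2} + 101 \cdot 120\right) = -10267 + \left(-8 + 14400 + 12120\right) = -10267 + 26512 = 16245$)
$\left(1327 + z\right) + \left(-2619 + A{\left(42,p \right)}\right) = \left(1327 + 16245\right) - 2623 = 17572 - 2623 = 14949$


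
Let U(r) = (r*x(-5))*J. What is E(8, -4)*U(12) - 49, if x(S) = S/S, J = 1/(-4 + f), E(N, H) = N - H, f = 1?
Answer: -97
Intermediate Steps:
J = -⅓ (J = 1/(-4 + 1) = 1/(-3) = -⅓ ≈ -0.33333)
x(S) = 1
U(r) = -r/3 (U(r) = (r*1)*(-⅓) = r*(-⅓) = -r/3)
E(8, -4)*U(12) - 49 = (8 - 1*(-4))*(-⅓*12) - 49 = (8 + 4)*(-4) - 49 = 12*(-4) - 49 = -48 - 49 = -97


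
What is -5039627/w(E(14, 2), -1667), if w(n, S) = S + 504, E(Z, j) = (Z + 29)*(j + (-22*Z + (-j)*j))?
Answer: 5039627/1163 ≈ 4333.3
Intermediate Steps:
E(Z, j) = (29 + Z)*(j - j**2 - 22*Z) (E(Z, j) = (29 + Z)*(j + (-22*Z - j**2)) = (29 + Z)*(j + (-j**2 - 22*Z)) = (29 + Z)*(j - j**2 - 22*Z))
w(n, S) = 504 + S
-5039627/w(E(14, 2), -1667) = -5039627/(504 - 1667) = -5039627/(-1163) = -5039627*(-1/1163) = 5039627/1163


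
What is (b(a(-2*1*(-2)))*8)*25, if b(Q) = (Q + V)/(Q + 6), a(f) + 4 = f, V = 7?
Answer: 700/3 ≈ 233.33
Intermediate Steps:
a(f) = -4 + f
b(Q) = (7 + Q)/(6 + Q) (b(Q) = (Q + 7)/(Q + 6) = (7 + Q)/(6 + Q))
(b(a(-2*1*(-2)))*8)*25 = (((7 + (-4 - 2*1*(-2)))/(6 + (-4 - 2*1*(-2))))*8)*25 = (((7 + (-4 - 2*(-2)))/(6 + (-4 - 2*(-2))))*8)*25 = (((7 + (-4 + 4))/(6 + (-4 + 4)))*8)*25 = (((7 + 0)/(6 + 0))*8)*25 = ((7/6)*8)*25 = (28/3)*25 = 700/3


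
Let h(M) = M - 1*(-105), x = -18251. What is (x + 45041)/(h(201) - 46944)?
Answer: -4465/7773 ≈ -0.57442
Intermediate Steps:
h(M) = 105 + M (h(M) = M + 105 = 105 + M)
(x + 45041)/(h(201) - 46944) = (-18251 + 45041)/((105 + 201) - 46944) = 26790/(306 - 46944) = 26790/(-46638) = 26790*(-1/46638) = -4465/7773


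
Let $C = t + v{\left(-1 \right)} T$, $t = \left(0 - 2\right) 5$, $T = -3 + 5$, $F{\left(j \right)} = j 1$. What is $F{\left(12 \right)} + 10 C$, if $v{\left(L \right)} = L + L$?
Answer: $-128$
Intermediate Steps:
$v{\left(L \right)} = 2 L$
$F{\left(j \right)} = j$
$T = 2$
$t = -10$ ($t = \left(-2\right) 5 = -10$)
$C = -14$ ($C = -10 + 2 \left(-1\right) 2 = -10 - 4 = -14$)
$F{\left(12 \right)} + 10 C = 12 + 10 \left(-14\right) = 12 - 140 = -128$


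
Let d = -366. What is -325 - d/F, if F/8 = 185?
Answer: -240317/740 ≈ -324.75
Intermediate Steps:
F = 1480 (F = 8*185 = 1480)
-325 - d/F = -325 - (-366)/1480 = -325 - 1*(-183/740) = -325 + 183/740 = -240317/740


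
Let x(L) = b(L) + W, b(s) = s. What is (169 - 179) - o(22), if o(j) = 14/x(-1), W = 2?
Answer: -24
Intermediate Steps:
x(L) = 2 + L (x(L) = L + 2 = 2 + L)
o(j) = 14 (o(j) = 14/(2 - 1) = 14/1 = 14*1 = 14)
(169 - 179) - o(22) = (169 - 179) - 1*14 = -10 - 14 = -24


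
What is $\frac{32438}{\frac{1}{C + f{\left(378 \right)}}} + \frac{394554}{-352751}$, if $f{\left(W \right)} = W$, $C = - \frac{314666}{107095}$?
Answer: $\frac{459615130912898242}{37777868345} \approx 1.2166 \cdot 10^{7}$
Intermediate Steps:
$C = - \frac{314666}{107095}$ ($C = \left(-314666\right) \frac{1}{107095} = - \frac{314666}{107095} \approx -2.9382$)
$\frac{32438}{\frac{1}{C + f{\left(378 \right)}}} + \frac{394554}{-352751} = \frac{32438}{\frac{1}{- \frac{314666}{107095} + 378}} + \frac{394554}{-352751} = \frac{32438}{\frac{1}{\frac{40167244}{107095}}} + 394554 \left(- \frac{1}{352751}\right) = \frac{32438}{\frac{107095}{40167244}} - \frac{394554}{352751} = 32438 \cdot \frac{40167244}{107095} - \frac{394554}{352751} = \frac{1302945060872}{107095} - \frac{394554}{352751} = \frac{459615130912898242}{37777868345}$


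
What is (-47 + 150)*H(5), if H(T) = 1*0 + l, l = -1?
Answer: -103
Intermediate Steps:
H(T) = -1 (H(T) = 1*0 - 1 = 0 - 1 = -1)
(-47 + 150)*H(5) = (-47 + 150)*(-1) = 103*(-1) = -103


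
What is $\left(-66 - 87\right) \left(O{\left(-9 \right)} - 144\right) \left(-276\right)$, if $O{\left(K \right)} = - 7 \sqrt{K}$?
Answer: $-6080832 - 886788 i \approx -6.0808 \cdot 10^{6} - 8.8679 \cdot 10^{5} i$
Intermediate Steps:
$\left(-66 - 87\right) \left(O{\left(-9 \right)} - 144\right) \left(-276\right) = \left(-66 - 87\right) \left(- 7 \sqrt{-9} - 144\right) \left(-276\right) = - 153 \left(- 7 \cdot 3 i - 144\right) \left(-276\right) = - 153 \left(- 21 i - 144\right) \left(-276\right) = - 153 \left(-144 - 21 i\right) \left(-276\right) = \left(22032 + 3213 i\right) \left(-276\right) = -6080832 - 886788 i$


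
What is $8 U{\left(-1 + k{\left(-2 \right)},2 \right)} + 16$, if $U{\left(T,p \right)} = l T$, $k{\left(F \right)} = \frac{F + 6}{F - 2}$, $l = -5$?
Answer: $96$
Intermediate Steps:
$k{\left(F \right)} = \frac{6 + F}{-2 + F}$
$U{\left(T,p \right)} = - 5 T$
$8 U{\left(-1 + k{\left(-2 \right)},2 \right)} + 16 = 8 \left(- 5 \left(-1 + \frac{6 - 2}{-2 - 2}\right)\right) + 16 = 8 \left(- 5 \left(-1 + \frac{1}{-4} \cdot 4\right)\right) + 16 = 8 \left(- 5 \left(-1 - 1\right)\right) + 16 = 8 \left(\left(-5\right) \left(-2\right)\right) + 16 = 8 \cdot 10 + 16 = 80 + 16 = 96$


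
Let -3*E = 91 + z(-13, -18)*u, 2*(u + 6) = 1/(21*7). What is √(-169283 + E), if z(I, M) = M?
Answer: I*√74683047/21 ≈ 411.52*I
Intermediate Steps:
u = -1763/294 (u = -6 + 1/(2*((21*7))) = -6 + (½)/147 = -6 + (½)*(1/147) = -6 + 1/294 = -1763/294 ≈ -5.9966)
E = -9748/147 (E = -(91 - 18*(-1763/294))/3 = -(91 + 5289/49)/3 = -⅓*9748/49 = -9748/147 ≈ -66.313)
√(-169283 + E) = √(-169283 - 9748/147) = √(-24894349/147) = I*√74683047/21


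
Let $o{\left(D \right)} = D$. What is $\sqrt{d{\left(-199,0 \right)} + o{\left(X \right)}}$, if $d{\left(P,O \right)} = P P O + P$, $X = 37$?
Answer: $9 i \sqrt{2} \approx 12.728 i$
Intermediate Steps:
$d{\left(P,O \right)} = P + O P^{2}$ ($d{\left(P,O \right)} = P^{2} O + P = O P^{2} + P = P + O P^{2}$)
$\sqrt{d{\left(-199,0 \right)} + o{\left(X \right)}} = \sqrt{- 199 \left(1 + 0 \left(-199\right)\right) + 37} = \sqrt{- 199 \left(1 + 0\right) + 37} = \sqrt{\left(-199\right) 1 + 37} = \sqrt{-199 + 37} = \sqrt{-162} = 9 i \sqrt{2}$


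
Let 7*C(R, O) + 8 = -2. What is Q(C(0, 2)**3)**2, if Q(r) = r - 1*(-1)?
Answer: 431649/117649 ≈ 3.6690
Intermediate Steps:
C(R, O) = -10/7 (C(R, O) = -8/7 + (1/7)*(-2) = -8/7 - 2/7 = -10/7)
Q(r) = 1 + r (Q(r) = r + 1 = 1 + r)
Q(C(0, 2)**3)**2 = (1 + (-10/7)**3)**2 = (1 - 1000/343)**2 = (-657/343)**2 = 431649/117649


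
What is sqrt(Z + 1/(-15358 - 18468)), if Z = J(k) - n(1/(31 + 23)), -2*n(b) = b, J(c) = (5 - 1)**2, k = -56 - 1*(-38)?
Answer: sqrt(1483736374497)/304434 ≈ 4.0012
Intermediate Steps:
k = -18 (k = -56 + 38 = -18)
J(c) = 16 (J(c) = 4**2 = 16)
n(b) = -b/2
Z = 1729/108 (Z = 16 - (-1)/(2*(31 + 23)) = 16 - (-1)/(2*54) = 16 - 1*(-1/108) = 16 + 1/108 = 1729/108 ≈ 16.009)
sqrt(Z + 1/(-15358 - 18468)) = sqrt(1729/108 + 1/(-15358 - 18468)) = sqrt(1729/108 + 1/(-33826)) = sqrt(1729/108 - 1/33826) = sqrt(29242523/1826604) = sqrt(1483736374497)/304434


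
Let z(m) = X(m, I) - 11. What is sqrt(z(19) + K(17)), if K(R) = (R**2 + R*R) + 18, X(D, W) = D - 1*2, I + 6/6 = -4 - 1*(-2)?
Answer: sqrt(602) ≈ 24.536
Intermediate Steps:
I = -3 (I = -1 + (-4 - 1*(-2)) = -1 + (-4 + 2) = -1 - 2 = -3)
X(D, W) = -2 + D (X(D, W) = D - 2 = -2 + D)
K(R) = 18 + 2*R**2 (K(R) = (R**2 + R**2) + 18 = 2*R**2 + 18 = 18 + 2*R**2)
z(m) = -13 + m (z(m) = (-2 + m) - 11 = -13 + m)
sqrt(z(19) + K(17)) = sqrt((-13 + 19) + (18 + 2*17**2)) = sqrt(6 + (18 + 2*289)) = sqrt(6 + (18 + 578)) = sqrt(6 + 596) = sqrt(602)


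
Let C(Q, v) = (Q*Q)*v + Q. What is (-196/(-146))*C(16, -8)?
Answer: -199136/73 ≈ -2727.9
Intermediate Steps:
C(Q, v) = Q + v*Q² (C(Q, v) = Q²*v + Q = v*Q² + Q = Q + v*Q²)
(-196/(-146))*C(16, -8) = (-196/(-146))*(16*(1 + 16*(-8))) = (-196*(-1/146))*(16*(1 - 128)) = 98*(16*(-127))/73 = (98/73)*(-2032) = -199136/73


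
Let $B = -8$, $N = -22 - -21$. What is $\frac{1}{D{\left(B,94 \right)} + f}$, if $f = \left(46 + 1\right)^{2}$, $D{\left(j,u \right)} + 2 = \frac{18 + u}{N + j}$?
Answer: $\frac{9}{19751} \approx 0.00045567$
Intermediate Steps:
$N = -1$ ($N = -22 + 21 = -1$)
$D{\left(j,u \right)} = -2 + \frac{18 + u}{-1 + j}$
$f = 2209$ ($f = 47^{2} = 2209$)
$\frac{1}{D{\left(B,94 \right)} + f} = \frac{1}{\frac{20 + 94 - -16}{-1 - 8} + 2209} = \frac{1}{\frac{20 + 94 + 16}{-9} + 2209} = \frac{1}{\left(- \frac{1}{9}\right) 130 + 2209} = \frac{1}{- \frac{130}{9} + 2209} = \frac{1}{\frac{19751}{9}} = \frac{9}{19751}$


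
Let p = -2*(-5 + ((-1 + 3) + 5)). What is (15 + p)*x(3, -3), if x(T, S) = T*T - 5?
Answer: 44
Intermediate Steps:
x(T, S) = -5 + T² (x(T, S) = T² - 5 = -5 + T²)
p = -4 (p = -2*(-5 + (2 + 5)) = -2*(-5 + 7) = -2*2 = -4)
(15 + p)*x(3, -3) = (15 - 4)*(-5 + 3²) = 11*(-5 + 9) = 11*4 = 44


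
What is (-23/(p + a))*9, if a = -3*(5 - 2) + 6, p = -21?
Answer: 69/8 ≈ 8.6250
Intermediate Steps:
a = -3 (a = -3*3 + 6 = -9 + 6 = -3)
(-23/(p + a))*9 = (-23/(-21 - 3))*9 = (-23/(-24))*9 = -1/24*(-23)*9 = (23/24)*9 = 69/8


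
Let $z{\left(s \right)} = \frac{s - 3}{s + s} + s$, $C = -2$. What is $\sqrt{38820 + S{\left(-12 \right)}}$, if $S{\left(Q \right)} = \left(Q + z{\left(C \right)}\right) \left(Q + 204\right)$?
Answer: $2 \sqrt{9093} \approx 190.71$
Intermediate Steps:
$z{\left(s \right)} = s + \frac{-3 + s}{2 s}$ ($z{\left(s \right)} = \frac{-3 + s}{2 s} + s = s + \frac{-3 + s}{2 s}$)
$S{\left(Q \right)} = \left(204 + Q\right) \left(- \frac{3}{4} + Q\right)$ ($S{\left(Q \right)} = \left(Q - \left(\frac{3}{2} - \frac{3}{4}\right)\right) \left(Q + 204\right) = \left(Q - \frac{3}{4}\right) \left(204 + Q\right) = \left(- \frac{3}{4} + Q\right) \left(204 + Q\right) = \left(204 + Q\right) \left(- \frac{3}{4} + Q\right)$)
$\sqrt{38820 + S{\left(-12 \right)}} = \sqrt{38820 + \left(-153 + \left(-12\right)^{2} + \frac{813}{4} \left(-12\right)\right)} = \sqrt{38820 - 2448} = \sqrt{36372} = 2 \sqrt{9093}$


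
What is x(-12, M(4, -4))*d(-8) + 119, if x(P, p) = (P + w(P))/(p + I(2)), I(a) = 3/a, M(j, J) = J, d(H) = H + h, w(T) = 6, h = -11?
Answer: 367/5 ≈ 73.400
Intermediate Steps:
d(H) = -11 + H (d(H) = H - 11 = -11 + H)
x(P, p) = (6 + P)/(3/2 + p) (x(P, p) = (P + 6)/(p + 3/2) = (6 + P)/(p + 3*(½)) = (6 + P)/(p + 3/2) = (6 + P)/(3/2 + p))
x(-12, M(4, -4))*d(-8) + 119 = (2*(6 - 12)/(3 + 2*(-4)))*(-11 - 8) + 119 = (2*(-6)/(3 - 8))*(-19) + 119 = (2*(-6)/(-5))*(-19) + 119 = (2*(-⅕)*(-6))*(-19) + 119 = (12/5)*(-19) + 119 = -228/5 + 119 = 367/5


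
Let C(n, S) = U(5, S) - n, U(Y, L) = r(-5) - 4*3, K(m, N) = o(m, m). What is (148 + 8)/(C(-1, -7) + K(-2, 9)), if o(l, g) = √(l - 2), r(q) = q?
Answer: -48/5 - 6*I/5 ≈ -9.6 - 1.2*I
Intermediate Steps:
o(l, g) = √(-2 + l)
K(m, N) = √(-2 + m)
U(Y, L) = -17 (U(Y, L) = -5 - 4*3 = -5 - 12 = -17)
C(n, S) = -17 - n
(148 + 8)/(C(-1, -7) + K(-2, 9)) = (148 + 8)/((-17 - 1*(-1)) + √(-2 - 2)) = 156/((-17 + 1) + √(-4)) = 156/(-16 + 2*I) = ((-16 - 2*I)/260)*156 = 3*(-16 - 2*I)/5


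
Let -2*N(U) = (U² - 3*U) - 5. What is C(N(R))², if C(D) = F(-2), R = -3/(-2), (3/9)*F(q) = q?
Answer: 36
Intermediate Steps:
F(q) = 3*q
R = 3/2 (R = -3*(-½) = 3/2 ≈ 1.5000)
N(U) = 5/2 - U²/2 + 3*U/2 (N(U) = -((U² - 3*U) - 5)/2 = -(-5 + U² - 3*U)/2 = 5/2 - U²/2 + 3*U/2)
C(D) = -6 (C(D) = 3*(-2) = -6)
C(N(R))² = (-6)² = 36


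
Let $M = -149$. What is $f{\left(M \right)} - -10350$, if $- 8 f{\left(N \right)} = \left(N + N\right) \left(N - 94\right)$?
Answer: $\frac{5193}{4} \approx 1298.3$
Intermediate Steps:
$f{\left(N \right)} = - \frac{N \left(-94 + N\right)}{4}$ ($f{\left(N \right)} = - \frac{\left(N + N\right) \left(N - 94\right)}{8} = - \frac{2 N \left(-94 + N\right)}{8} = - \frac{N \left(-94 + N\right)}{4}$)
$f{\left(M \right)} - -10350 = \frac{1}{4} \left(-149\right) \left(94 - -149\right) - -10350 = \frac{1}{4} \left(-149\right) \left(94 + 149\right) + 10350 = \frac{1}{4} \left(-149\right) 243 + 10350 = - \frac{36207}{4} + 10350 = \frac{5193}{4}$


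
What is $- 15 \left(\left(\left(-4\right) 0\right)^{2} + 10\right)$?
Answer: $-150$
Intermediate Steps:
$- 15 \left(\left(\left(-4\right) 0\right)^{2} + 10\right) = - 15 \left(0^{2} + 10\right) = - 15 \left(0 + 10\right) = \left(-15\right) 10 = -150$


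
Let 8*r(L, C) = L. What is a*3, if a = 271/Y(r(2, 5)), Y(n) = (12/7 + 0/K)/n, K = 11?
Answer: 1897/16 ≈ 118.56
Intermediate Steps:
r(L, C) = L/8
Y(n) = 12/(7*n) (Y(n) = (12/7 + 0/11)/n = (12*(⅐) + 0*(1/11))/n = (12/7 + 0)/n = 12/(7*n))
a = 1897/48 (a = 271/((12/(7*(((⅛)*2))))) = 271/((12/(7*(¼)))) = 271/(((12/7)*4)) = 271/(48/7) = 271*(7/48) = 1897/48 ≈ 39.521)
a*3 = (1897/48)*3 = 1897/16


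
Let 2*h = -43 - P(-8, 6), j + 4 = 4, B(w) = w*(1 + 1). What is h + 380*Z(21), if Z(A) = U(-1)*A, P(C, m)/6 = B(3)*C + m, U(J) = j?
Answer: 209/2 ≈ 104.50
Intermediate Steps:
B(w) = 2*w (B(w) = w*2 = 2*w)
j = 0 (j = -4 + 4 = 0)
U(J) = 0
P(C, m) = 6*m + 36*C (P(C, m) = 6*((2*3)*C + m) = 6*(6*C + m) = 6*(m + 6*C) = 6*m + 36*C)
h = 209/2 (h = (-43 - (6*6 + 36*(-8)))/2 = (-43 - (36 - 288))/2 = (-43 - 1*(-252))/2 = (-43 + 252)/2 = (1/2)*209 = 209/2 ≈ 104.50)
Z(A) = 0 (Z(A) = 0*A = 0)
h + 380*Z(21) = 209/2 + 380*0 = 209/2 + 0 = 209/2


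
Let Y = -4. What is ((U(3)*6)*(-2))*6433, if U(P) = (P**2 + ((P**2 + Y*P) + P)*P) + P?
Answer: -926352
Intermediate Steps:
U(P) = P + P**2 + P*(P**2 - 3*P) (U(P) = (P**2 + ((P**2 - 4*P) + P)*P) + P = (P**2 + (P**2 - 3*P)*P) + P = (P**2 + P*(P**2 - 3*P)) + P = P + P**2 + P*(P**2 - 3*P))
((U(3)*6)*(-2))*6433 = (((3*(1 + 3**2 - 2*3))*6)*(-2))*6433 = (((3*(1 + 9 - 6))*6)*(-2))*6433 = (((3*4)*6)*(-2))*6433 = ((12*6)*(-2))*6433 = (72*(-2))*6433 = -144*6433 = -926352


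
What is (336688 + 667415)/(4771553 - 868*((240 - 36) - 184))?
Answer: 334701/1584731 ≈ 0.21120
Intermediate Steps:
(336688 + 667415)/(4771553 - 868*((240 - 36) - 184)) = 1004103/(4771553 - 868*(204 - 184)) = 1004103/(4771553 - 868*20) = 1004103/(4771553 - 17360) = 1004103/4754193 = 1004103*(1/4754193) = 334701/1584731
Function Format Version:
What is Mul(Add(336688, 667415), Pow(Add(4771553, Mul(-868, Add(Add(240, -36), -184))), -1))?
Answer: Rational(334701, 1584731) ≈ 0.21120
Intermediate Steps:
Mul(Add(336688, 667415), Pow(Add(4771553, Mul(-868, Add(Add(240, -36), -184))), -1)) = Mul(1004103, Pow(Add(4771553, Mul(-868, Add(204, -184))), -1)) = Mul(1004103, Pow(Add(4771553, Mul(-868, 20)), -1)) = Mul(1004103, Pow(Add(4771553, -17360), -1)) = Mul(1004103, Pow(4754193, -1)) = Mul(1004103, Rational(1, 4754193)) = Rational(334701, 1584731)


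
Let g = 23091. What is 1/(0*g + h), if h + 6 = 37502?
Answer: 1/37496 ≈ 2.6669e-5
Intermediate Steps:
h = 37496 (h = -6 + 37502 = 37496)
1/(0*g + h) = 1/(0*23091 + 37496) = 1/(0 + 37496) = 1/37496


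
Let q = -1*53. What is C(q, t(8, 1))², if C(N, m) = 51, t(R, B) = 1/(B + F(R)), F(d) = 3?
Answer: 2601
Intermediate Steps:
t(R, B) = 1/(3 + B) (t(R, B) = 1/(B + 3) = 1/(3 + B))
q = -53
C(q, t(8, 1))² = 51² = 2601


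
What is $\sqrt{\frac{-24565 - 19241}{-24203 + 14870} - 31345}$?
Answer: $\frac{i \sqrt{303321544923}}{3111} \approx 177.03 i$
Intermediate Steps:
$\sqrt{\frac{-24565 - 19241}{-24203 + 14870} - 31345} = \sqrt{- \frac{43806}{-9333} - 31345} = \sqrt{\left(-43806\right) \left(- \frac{1}{9333}\right) - 31345} = \sqrt{\frac{14602}{3111} - 31345} = \sqrt{- \frac{97499693}{3111}} = \frac{i \sqrt{303321544923}}{3111}$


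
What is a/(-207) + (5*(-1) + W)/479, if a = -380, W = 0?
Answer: 180985/99153 ≈ 1.8253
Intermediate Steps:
a/(-207) + (5*(-1) + W)/479 = -380/(-207) + (5*(-1) + 0)/479 = -380*(-1/207) + (-5 + 0)*(1/479) = 380/207 - 5*1/479 = 380/207 - 5/479 = 180985/99153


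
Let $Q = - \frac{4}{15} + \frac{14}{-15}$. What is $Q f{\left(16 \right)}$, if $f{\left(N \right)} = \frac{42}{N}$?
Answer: $- \frac{63}{20} \approx -3.15$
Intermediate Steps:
$Q = - \frac{6}{5}$ ($Q = \left(-4\right) \frac{1}{15} + 14 \left(- \frac{1}{15}\right) = - \frac{4}{15} - \frac{14}{15} = - \frac{6}{5} \approx -1.2$)
$Q f{\left(16 \right)} = - \frac{6 \cdot \frac{42}{16}}{5} = - \frac{6 \cdot 42 \cdot \frac{1}{16}}{5} = \left(- \frac{6}{5}\right) \frac{21}{8} = - \frac{63}{20}$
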